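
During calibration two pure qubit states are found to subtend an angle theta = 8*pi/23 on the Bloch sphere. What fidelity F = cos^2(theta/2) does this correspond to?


For states separated by angle theta on Bloch sphere:
F = cos^2(theta/2)
theta = 8*pi/23 = 1.0927
theta/2 = 0.5464
cos(theta/2) = 0.8544
F = 0.7300

0.7300


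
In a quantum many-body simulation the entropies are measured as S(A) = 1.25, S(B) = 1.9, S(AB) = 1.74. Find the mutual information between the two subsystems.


I(A:B) = S(A) + S(B) - S(AB)
= 1.25 + 1.9 - 1.74
= 1.4100

1.4100


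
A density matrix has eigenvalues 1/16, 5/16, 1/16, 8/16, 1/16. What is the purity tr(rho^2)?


tr(rho^2) = sum of eigenvalues squared
= (1/16)^2 + (5/16)^2 + (1/16)^2 + (8/16)^2 + (1/16)^2
= (1 + 25 + 1 + 64 + 1) / 256
= 92/256
= 0.3594

0.3594


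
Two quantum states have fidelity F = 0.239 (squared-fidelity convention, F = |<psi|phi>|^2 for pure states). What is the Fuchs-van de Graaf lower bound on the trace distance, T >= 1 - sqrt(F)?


Fuchs-van de Graaf (squared-fidelity convention): 1 - sqrt(F) <= T <= sqrt(1 - F).
Lower bound: T >= 1 - sqrt(F)
sqrt(F) = sqrt(0.239) = 0.4889
T >= 1 - 0.4889
T >= 0.5111

0.5111


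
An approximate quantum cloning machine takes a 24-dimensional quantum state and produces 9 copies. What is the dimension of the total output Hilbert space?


Output space = H^(tensor 9) where dim(H) = 24
dim = 24^9
= 576 (after 2 factors)
= 13824 (after 3 factors)
= 331776 (after 4 factors)
= 7962624 (after 5 factors)
= 191102976 (after 6 factors)
= 4586471424 (after 7 factors)
= 110075314176 (after 8 factors)
= 2641807540224 (after 9 factors)
= 2641807540224

2641807540224


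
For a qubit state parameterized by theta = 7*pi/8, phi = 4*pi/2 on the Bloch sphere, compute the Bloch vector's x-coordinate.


theta = 2.7489, phi = 6.2832
r_x = sin(theta)*cos(phi) = 0.3827 * 1.0000
r_x = 0.3827

0.3827


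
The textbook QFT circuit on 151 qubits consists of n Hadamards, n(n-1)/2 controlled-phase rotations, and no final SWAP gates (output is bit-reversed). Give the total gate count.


Hadamard gates: 151
Controlled rotations: n*(n-1)/2 = 151*150/2 = 11325
SWAP gates: 0 (omitted)
Total = 151 + 11325
= 11476

11476


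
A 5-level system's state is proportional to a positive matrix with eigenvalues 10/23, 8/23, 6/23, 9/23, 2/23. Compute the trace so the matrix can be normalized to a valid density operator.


tr(M) = sum of eigenvalues
= 10/23 + 8/23 + 6/23 + 9/23 + 2/23
= 35/23
= 1.5217

1.5217


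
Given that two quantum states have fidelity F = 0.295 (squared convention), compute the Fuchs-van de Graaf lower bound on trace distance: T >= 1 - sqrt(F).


Fuchs-van de Graaf (squared-fidelity convention): 1 - sqrt(F) <= T <= sqrt(1 - F).
Lower bound: T >= 1 - sqrt(F)
sqrt(F) = sqrt(0.295) = 0.5431
T >= 1 - 0.5431
T >= 0.4569

0.4569


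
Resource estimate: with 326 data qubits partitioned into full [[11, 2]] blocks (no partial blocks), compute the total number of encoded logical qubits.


Each code block uses 11 physical qubits for 2 logical qubit(s).
Number of complete blocks = floor(326 / 11) = 29
Logical qubits = 29 * 2
= 58

58


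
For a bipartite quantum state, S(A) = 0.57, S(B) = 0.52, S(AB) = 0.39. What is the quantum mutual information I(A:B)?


I(A:B) = S(A) + S(B) - S(AB)
= 0.57 + 0.52 - 0.39
= 0.7000

0.7000


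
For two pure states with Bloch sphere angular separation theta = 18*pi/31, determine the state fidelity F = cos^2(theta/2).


For states separated by angle theta on Bloch sphere:
F = cos^2(theta/2)
theta = 18*pi/31 = 1.8242
theta/2 = 0.9121
cos(theta/2) = 0.6121
F = 0.3747

0.3747


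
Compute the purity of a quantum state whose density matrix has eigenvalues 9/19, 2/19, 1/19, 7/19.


tr(rho^2) = sum of eigenvalues squared
= (9/19)^2 + (2/19)^2 + (1/19)^2 + (7/19)^2
= (81 + 4 + 1 + 49) / 361
= 135/361
= 0.3740

0.3740


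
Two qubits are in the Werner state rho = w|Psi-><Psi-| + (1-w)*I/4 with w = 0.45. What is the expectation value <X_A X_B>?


|Psi-> = (|01> - |10>)/sqrt(2)
For the pure Bell state, <X_A X_B> = -1 (Bell-state Pauli correlator).
The maximally-mixed part I/4 has tr(I/4 * P tensor P) = 0 for any traceless Pauli P.
So <X_A X_B>_rho = w * (-1) + (1 - w) * 0
= 0.45 * (-1)
= -0.4500

-0.4500


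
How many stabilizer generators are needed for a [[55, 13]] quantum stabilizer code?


For an [[n,k]] stabilizer code:
Number of stabilizer generators = n - k
= 55 - 13
= 42

42


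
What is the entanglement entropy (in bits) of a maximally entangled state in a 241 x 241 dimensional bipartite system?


For a maximally entangled state in d x d:
S = log2(d) = log2(241)
= 7.9129

7.9129


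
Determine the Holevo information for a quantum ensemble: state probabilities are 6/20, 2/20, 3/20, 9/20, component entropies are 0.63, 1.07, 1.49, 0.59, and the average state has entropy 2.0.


chi = S(rho) - sum_i p_i * S(rho_i)
Weighted entropy = 6/20 * 0.63 + 2/20 * 1.07 + 3/20 * 1.49 + 9/20 * 0.59
= 0.7850
chi = 2.0 - 0.7850
= 1.2150

1.2150


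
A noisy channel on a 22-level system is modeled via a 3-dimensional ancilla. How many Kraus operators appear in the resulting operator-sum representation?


Tracing out the environment in an orthonormal basis {|i>_E} gives Kraus operators K_i = <i|_E U |0>_E.
Number of Kraus operators = dim(H_env) = d_env
= 3

3


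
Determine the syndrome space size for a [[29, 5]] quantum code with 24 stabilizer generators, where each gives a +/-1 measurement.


Each stabilizer generator gives a binary (+1 or -1) measurement outcome.
With 24 independent generators:
Total syndromes = 2^24
= 16777216

16777216


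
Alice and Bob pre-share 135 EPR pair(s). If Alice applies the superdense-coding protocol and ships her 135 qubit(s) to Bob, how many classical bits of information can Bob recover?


Superdense coding allows 2 classical bits per shared entangled pair.
135 pair(s) -> 2 * 135 = 270 classical bits

270


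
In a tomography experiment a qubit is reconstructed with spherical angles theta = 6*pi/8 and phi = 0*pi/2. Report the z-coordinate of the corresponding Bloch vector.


theta = 2.3562, phi = 0.0000
r_z = cos(theta) = -0.7071

-0.7071


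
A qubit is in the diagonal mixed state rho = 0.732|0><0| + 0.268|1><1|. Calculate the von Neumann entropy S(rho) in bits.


S = -p*log2(p) - (1-p)*log2(1-p)
p = 0.7320, 1-p = 0.2680
= -0.7320 * log2(0.7320) - 0.2680 * log2(0.2680)
= -(-0.3295) - (-0.5091)
= 0.8386

0.8386


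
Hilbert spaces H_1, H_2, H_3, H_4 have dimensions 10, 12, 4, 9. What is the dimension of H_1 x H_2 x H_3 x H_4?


dim(H_1 x H_2 x H_3 x H_4) = 10 * 12 * 4 * 9
= 120 * 4 * 9
= 480 * 9
= 4320

4320


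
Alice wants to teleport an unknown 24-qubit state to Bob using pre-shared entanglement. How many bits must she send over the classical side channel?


Quantum teleportation requires 2 classical bits per qubit teleported.
24 qubit(s) -> 2 * 24 = 48 classical bits

48


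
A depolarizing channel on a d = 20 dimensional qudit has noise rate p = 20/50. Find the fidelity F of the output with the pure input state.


F = (1-p) + p/d
= (1 - 0.4000) + 0.4000/20
= 0.6000 + 0.0200
= 0.6200

0.6200


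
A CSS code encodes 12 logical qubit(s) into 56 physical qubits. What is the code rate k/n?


Code rate R = k/n
= 12/56
= 0.2143

0.2143


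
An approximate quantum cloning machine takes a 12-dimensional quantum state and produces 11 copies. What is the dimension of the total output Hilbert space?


Output space = H^(tensor 11) where dim(H) = 12
dim = 12^11
= 144 (after 2 factors)
= 1728 (after 3 factors)
= 20736 (after 4 factors)
= 248832 (after 5 factors)
= 2985984 (after 6 factors)
= 35831808 (after 7 factors)
= 429981696 (after 8 factors)
= 5159780352 (after 9 factors)
= 61917364224 (after 10 factors)
= 743008370688 (after 11 factors)
= 743008370688

743008370688


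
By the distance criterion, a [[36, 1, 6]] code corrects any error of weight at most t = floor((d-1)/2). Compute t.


Code parameters: [[36, 1, 6]], distance d = 6.
Number of correctable errors = floor((d-1)/2)
= floor((6 - 1)/2)
= floor(5/2)
= 2

2


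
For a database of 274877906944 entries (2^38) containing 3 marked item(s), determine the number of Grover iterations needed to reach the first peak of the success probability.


After j Grover iterations the success probability is P(j) = sin^2((2j+1)*theta), where sin(theta) = sqrt(k/N).
N = 2^38 = 274877906944, k = 3
sin(theta) = sqrt(k/N) = 3.30362474e-06
theta = arcsin(sqrt(k/N)) = 3.30362474e-06 rad
P(j) reaches its first maximum when (2j+1)*theta is as close as possible to pi/2, i.e. j = round(pi/(4*theta) - 1/2).
pi/(4*theta) - 1/2 = 237737.8103
(For comparison, the common estimate pi/4 * sqrt(N/k) = 237738.3103; the exact maximiser is used here.)
Optimal iterations = 237738

237738


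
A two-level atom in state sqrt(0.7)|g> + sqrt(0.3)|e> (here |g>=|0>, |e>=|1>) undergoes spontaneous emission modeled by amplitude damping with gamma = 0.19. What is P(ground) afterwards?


For amplitude damping with parameter gamma on state sqrt(a)|0> + sqrt(b)|1>:
alpha^2 = 0.7, beta^2 = 0.3
P(|0>) = alpha^2 + gamma * beta^2
= 0.7 + 0.19 * 0.3
= 0.7 + 0.0570
= 0.7570

0.7570


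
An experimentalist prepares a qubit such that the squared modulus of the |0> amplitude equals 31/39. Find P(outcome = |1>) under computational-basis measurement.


|alpha|^2 = 31/39 = 0.7949
|beta|^2 = 1 - 31/39 = 8/39 = 0.2051
P(|1>) = |beta|^2 = 0.2051

0.2051


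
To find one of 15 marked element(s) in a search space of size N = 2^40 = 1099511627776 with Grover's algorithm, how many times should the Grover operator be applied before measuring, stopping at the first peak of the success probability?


After j Grover iterations the success probability is P(j) = sin^2((2j+1)*theta), where sin(theta) = sqrt(k/N).
N = 2^40 = 1099511627776, k = 15
sin(theta) = sqrt(k/N) = 3.693564745e-06
theta = arcsin(sqrt(k/N)) = 3.693564745e-06 rad
P(j) reaches its first maximum when (2j+1)*theta is as close as possible to pi/2, i.e. j = round(pi/(4*theta) - 1/2).
pi/(4*theta) - 1/2 = 212639.1090
(For comparison, the common estimate pi/4 * sqrt(N/k) = 212639.6090; the exact maximiser is used here.)
Optimal iterations = 212639

212639


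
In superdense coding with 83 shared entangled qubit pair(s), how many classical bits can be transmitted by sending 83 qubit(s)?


Superdense coding allows 2 classical bits per shared entangled pair.
83 pair(s) -> 2 * 83 = 166 classical bits

166


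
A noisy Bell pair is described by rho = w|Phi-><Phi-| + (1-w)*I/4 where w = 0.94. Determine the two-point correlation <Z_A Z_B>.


|Phi-> = (|00> - |11>)/sqrt(2)
For the pure Bell state, <Z_A Z_B> = +1 (Bell-state Pauli correlator).
The maximally-mixed part I/4 has tr(I/4 * P tensor P) = 0 for any traceless Pauli P.
So <Z_A Z_B>_rho = w * (+1) + (1 - w) * 0
= 0.94 * (+1)
= 0.9400

0.9400


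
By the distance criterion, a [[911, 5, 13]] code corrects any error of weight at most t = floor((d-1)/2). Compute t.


Code parameters: [[911, 5, 13]], distance d = 13.
Number of correctable errors = floor((d-1)/2)
= floor((13 - 1)/2)
= floor(12/2)
= 6

6


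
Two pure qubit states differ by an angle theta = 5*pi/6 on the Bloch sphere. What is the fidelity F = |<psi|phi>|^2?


For states separated by angle theta on Bloch sphere:
F = cos^2(theta/2)
theta = 5*pi/6 = 2.6180
theta/2 = 1.3090
cos(theta/2) = 0.2588
F = 0.0670

0.0670


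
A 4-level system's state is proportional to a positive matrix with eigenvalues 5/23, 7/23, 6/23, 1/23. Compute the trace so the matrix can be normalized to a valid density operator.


tr(M) = sum of eigenvalues
= 5/23 + 7/23 + 6/23 + 1/23
= 19/23
= 0.8261

0.8261


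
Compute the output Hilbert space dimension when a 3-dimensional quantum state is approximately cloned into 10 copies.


Output space = H^(tensor 10) where dim(H) = 3
dim = 3^10
= 9 (after 2 factors)
= 27 (after 3 factors)
= 81 (after 4 factors)
= 243 (after 5 factors)
= 729 (after 6 factors)
= 2187 (after 7 factors)
= 6561 (after 8 factors)
= 19683 (after 9 factors)
= 59049 (after 10 factors)
= 59049

59049


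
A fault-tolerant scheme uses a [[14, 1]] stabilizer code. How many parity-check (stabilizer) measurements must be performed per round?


For an [[n,k]] stabilizer code:
Number of stabilizer generators = n - k
= 14 - 1
= 13

13


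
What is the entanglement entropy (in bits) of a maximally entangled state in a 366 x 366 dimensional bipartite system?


For a maximally entangled state in d x d:
S = log2(d) = log2(366)
= 8.5157

8.5157


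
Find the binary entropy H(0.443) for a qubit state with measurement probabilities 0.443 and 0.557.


S = -p*log2(p) - (1-p)*log2(1-p)
p = 0.4430, 1-p = 0.5570
= -0.4430 * log2(0.4430) - 0.5570 * log2(0.5570)
= -(-0.5204) - (-0.4702)
= 0.9906

0.9906


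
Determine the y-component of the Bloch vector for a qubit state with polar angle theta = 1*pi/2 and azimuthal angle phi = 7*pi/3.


theta = 1.5708, phi = 7.3304
r_y = sin(theta)*sin(phi) = 1.0000 * 0.8660
r_y = 0.8660

0.8660


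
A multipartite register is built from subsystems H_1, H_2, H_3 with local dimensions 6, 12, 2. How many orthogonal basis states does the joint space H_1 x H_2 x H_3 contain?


dim(H_1 x H_2 x H_3) = 6 * 12 * 2
= 72 * 2
= 144

144


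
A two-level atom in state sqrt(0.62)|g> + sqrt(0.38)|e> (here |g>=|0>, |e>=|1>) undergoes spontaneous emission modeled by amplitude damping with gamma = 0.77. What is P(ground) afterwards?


For amplitude damping with parameter gamma on state sqrt(a)|0> + sqrt(b)|1>:
alpha^2 = 0.62, beta^2 = 0.38
P(|0>) = alpha^2 + gamma * beta^2
= 0.62 + 0.77 * 0.38
= 0.62 + 0.2926
= 0.9126

0.9126


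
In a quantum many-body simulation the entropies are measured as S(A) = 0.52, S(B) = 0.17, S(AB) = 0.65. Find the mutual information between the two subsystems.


I(A:B) = S(A) + S(B) - S(AB)
= 0.52 + 0.17 - 0.65
= 0.0400

0.0400


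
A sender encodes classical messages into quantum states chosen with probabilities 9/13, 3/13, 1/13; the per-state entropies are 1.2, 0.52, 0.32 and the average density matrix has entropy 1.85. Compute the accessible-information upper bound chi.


chi = S(rho) - sum_i p_i * S(rho_i)
Weighted entropy = 9/13 * 1.2 + 3/13 * 0.52 + 1/13 * 0.32
= 0.9754
chi = 1.85 - 0.9754
= 0.8746

0.8746


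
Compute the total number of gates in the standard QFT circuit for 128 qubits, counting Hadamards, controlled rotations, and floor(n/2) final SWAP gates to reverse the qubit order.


Hadamard gates: 128
Controlled rotations: n*(n-1)/2 = 128*127/2 = 8128
SWAP gates: floor(n/2) = floor(128/2) = 64
Total = 128 + 8128 + 64
= 8320

8320


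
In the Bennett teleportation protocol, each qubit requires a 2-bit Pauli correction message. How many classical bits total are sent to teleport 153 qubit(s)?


Quantum teleportation requires 2 classical bits per qubit teleported.
153 qubit(s) -> 2 * 153 = 306 classical bits

306


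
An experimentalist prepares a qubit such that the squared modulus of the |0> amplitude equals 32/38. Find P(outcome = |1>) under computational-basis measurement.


|alpha|^2 = 32/38 = 0.8421
|beta|^2 = 1 - 32/38 = 6/38 = 0.1579
P(|1>) = |beta|^2 = 0.1579

0.1579


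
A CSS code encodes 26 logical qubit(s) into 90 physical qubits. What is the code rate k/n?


Code rate R = k/n
= 26/90
= 0.2889

0.2889


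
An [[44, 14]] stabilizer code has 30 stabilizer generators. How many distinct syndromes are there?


Each stabilizer generator gives a binary (+1 or -1) measurement outcome.
With 30 independent generators:
Total syndromes = 2^30
= 1073741824

1073741824


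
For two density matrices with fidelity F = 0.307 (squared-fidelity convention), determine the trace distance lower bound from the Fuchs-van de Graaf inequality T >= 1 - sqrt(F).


Fuchs-van de Graaf (squared-fidelity convention): 1 - sqrt(F) <= T <= sqrt(1 - F).
Lower bound: T >= 1 - sqrt(F)
sqrt(F) = sqrt(0.307) = 0.5541
T >= 1 - 0.5541
T >= 0.4459

0.4459


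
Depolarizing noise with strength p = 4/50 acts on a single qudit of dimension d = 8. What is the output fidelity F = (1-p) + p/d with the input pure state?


F = (1-p) + p/d
= (1 - 0.0800) + 0.0800/8
= 0.9200 + 0.0100
= 0.9300

0.9300


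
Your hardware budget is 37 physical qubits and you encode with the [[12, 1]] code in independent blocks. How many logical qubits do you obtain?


Each code block uses 12 physical qubits for 1 logical qubit(s).
Number of complete blocks = floor(37 / 12) = 3
Logical qubits = 3 * 1
= 3

3


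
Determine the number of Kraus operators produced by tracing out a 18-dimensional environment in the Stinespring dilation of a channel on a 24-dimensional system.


Tracing out the environment in an orthonormal basis {|i>_E} gives Kraus operators K_i = <i|_E U |0>_E.
Number of Kraus operators = dim(H_env) = d_env
= 18

18


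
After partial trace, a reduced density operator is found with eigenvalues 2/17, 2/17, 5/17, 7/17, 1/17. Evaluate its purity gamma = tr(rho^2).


tr(rho^2) = sum of eigenvalues squared
= (2/17)^2 + (2/17)^2 + (5/17)^2 + (7/17)^2 + (1/17)^2
= (4 + 4 + 25 + 49 + 1) / 289
= 83/289
= 0.2872

0.2872


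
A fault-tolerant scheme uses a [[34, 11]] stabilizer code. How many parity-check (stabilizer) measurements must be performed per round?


For an [[n,k]] stabilizer code:
Number of stabilizer generators = n - k
= 34 - 11
= 23

23


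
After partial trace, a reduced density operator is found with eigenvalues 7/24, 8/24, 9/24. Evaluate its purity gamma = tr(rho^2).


tr(rho^2) = sum of eigenvalues squared
= (7/24)^2 + (8/24)^2 + (9/24)^2
= (49 + 64 + 81) / 576
= 194/576
= 0.3368

0.3368


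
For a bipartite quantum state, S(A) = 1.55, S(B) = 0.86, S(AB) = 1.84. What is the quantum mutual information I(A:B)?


I(A:B) = S(A) + S(B) - S(AB)
= 1.55 + 0.86 - 1.84
= 0.5700

0.5700


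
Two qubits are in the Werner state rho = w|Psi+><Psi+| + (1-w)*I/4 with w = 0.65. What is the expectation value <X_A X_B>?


|Psi+> = (|01> + |10>)/sqrt(2)
For the pure Bell state, <X_A X_B> = +1 (Bell-state Pauli correlator).
The maximally-mixed part I/4 has tr(I/4 * P tensor P) = 0 for any traceless Pauli P.
So <X_A X_B>_rho = w * (+1) + (1 - w) * 0
= 0.65 * (+1)
= 0.6500

0.6500


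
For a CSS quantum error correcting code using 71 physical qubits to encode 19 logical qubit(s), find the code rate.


Code rate R = k/n
= 19/71
= 0.2676

0.2676


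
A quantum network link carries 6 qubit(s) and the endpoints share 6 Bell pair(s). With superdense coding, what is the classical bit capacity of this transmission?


Superdense coding allows 2 classical bits per shared entangled pair.
6 pair(s) -> 2 * 6 = 12 classical bits

12


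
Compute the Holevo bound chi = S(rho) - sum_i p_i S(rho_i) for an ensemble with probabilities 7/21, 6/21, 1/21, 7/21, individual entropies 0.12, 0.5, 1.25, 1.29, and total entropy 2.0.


chi = S(rho) - sum_i p_i * S(rho_i)
Weighted entropy = 7/21 * 0.12 + 6/21 * 0.5 + 1/21 * 1.25 + 7/21 * 1.29
= 0.6724
chi = 2.0 - 0.6724
= 1.3276

1.3276


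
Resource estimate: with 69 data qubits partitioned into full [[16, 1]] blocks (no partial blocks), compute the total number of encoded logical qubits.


Each code block uses 16 physical qubits for 1 logical qubit(s).
Number of complete blocks = floor(69 / 16) = 4
Logical qubits = 4 * 1
= 4

4


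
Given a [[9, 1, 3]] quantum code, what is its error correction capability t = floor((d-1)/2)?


Code parameters: [[9, 1, 3]], distance d = 3.
Number of correctable errors = floor((d-1)/2)
= floor((3 - 1)/2)
= floor(2/2)
= 1

1


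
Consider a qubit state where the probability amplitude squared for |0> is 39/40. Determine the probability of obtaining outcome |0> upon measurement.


|alpha|^2 = 39/40 = 0.9750
|beta|^2 = 1 - 39/40 = 1/40 = 0.0250
P(|0>) = |alpha|^2 = 0.9750

0.9750


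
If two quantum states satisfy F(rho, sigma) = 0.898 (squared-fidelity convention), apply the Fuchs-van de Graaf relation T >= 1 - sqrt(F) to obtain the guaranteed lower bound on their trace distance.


Fuchs-van de Graaf (squared-fidelity convention): 1 - sqrt(F) <= T <= sqrt(1 - F).
Lower bound: T >= 1 - sqrt(F)
sqrt(F) = sqrt(0.898) = 0.9476
T >= 1 - 0.9476
T >= 0.0524

0.0524


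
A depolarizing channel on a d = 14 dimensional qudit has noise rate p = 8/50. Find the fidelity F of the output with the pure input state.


F = (1-p) + p/d
= (1 - 0.1600) + 0.1600/14
= 0.8400 + 0.0114
= 0.8514

0.8514


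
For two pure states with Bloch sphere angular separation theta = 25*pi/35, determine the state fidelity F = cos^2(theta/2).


For states separated by angle theta on Bloch sphere:
F = cos^2(theta/2)
theta = 25*pi/35 = 2.2440
theta/2 = 1.1220
cos(theta/2) = 0.4339
F = 0.1883

0.1883


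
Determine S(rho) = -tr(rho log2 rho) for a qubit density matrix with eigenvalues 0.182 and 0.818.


S = -p*log2(p) - (1-p)*log2(1-p)
p = 0.1820, 1-p = 0.8180
= -0.1820 * log2(0.1820) - 0.8180 * log2(0.8180)
= -(-0.4474) - (-0.2371)
= 0.6844

0.6844


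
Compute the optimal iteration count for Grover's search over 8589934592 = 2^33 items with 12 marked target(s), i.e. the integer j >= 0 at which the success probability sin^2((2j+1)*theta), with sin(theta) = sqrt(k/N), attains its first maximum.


After j Grover iterations the success probability is P(j) = sin^2((2j+1)*theta), where sin(theta) = sqrt(k/N).
N = 2^33 = 8589934592, k = 12
sin(theta) = sqrt(k/N) = 3.73762473e-05
theta = arcsin(sqrt(k/N)) = 3.73762473e-05 rad
P(j) reaches its first maximum when (2j+1)*theta is as close as possible to pi/2, i.e. j = round(pi/(4*theta) - 1/2).
pi/(4*theta) - 1/2 = 21012.7964
(For comparison, the common estimate pi/4 * sqrt(N/k) = 21013.2964; the exact maximiser is used here.)
Optimal iterations = 21013

21013


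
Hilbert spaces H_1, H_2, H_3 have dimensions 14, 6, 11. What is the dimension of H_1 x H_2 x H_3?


dim(H_1 x H_2 x H_3) = 14 * 6 * 11
= 84 * 11
= 924

924


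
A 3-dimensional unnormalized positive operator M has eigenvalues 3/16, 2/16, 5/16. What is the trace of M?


tr(M) = sum of eigenvalues
= 3/16 + 2/16 + 5/16
= 10/16
= 0.6250

0.6250


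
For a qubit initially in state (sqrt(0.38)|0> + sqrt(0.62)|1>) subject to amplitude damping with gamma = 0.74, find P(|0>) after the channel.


For amplitude damping with parameter gamma on state sqrt(a)|0> + sqrt(b)|1>:
alpha^2 = 0.38, beta^2 = 0.62
P(|0>) = alpha^2 + gamma * beta^2
= 0.38 + 0.74 * 0.62
= 0.38 + 0.4588
= 0.8388

0.8388


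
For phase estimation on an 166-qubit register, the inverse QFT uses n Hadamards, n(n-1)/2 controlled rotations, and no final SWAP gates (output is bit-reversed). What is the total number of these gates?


Hadamard gates: 166
Controlled rotations: n*(n-1)/2 = 166*165/2 = 13695
SWAP gates: 0 (omitted)
Total = 166 + 13695
= 13861

13861


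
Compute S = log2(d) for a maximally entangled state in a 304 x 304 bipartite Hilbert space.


For a maximally entangled state in d x d:
S = log2(d) = log2(304)
= 8.2479

8.2479


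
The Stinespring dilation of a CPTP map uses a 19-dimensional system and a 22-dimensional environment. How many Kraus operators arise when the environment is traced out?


Tracing out the environment in an orthonormal basis {|i>_E} gives Kraus operators K_i = <i|_E U |0>_E.
Number of Kraus operators = dim(H_env) = d_env
= 22

22


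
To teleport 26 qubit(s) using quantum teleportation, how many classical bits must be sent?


Quantum teleportation requires 2 classical bits per qubit teleported.
26 qubit(s) -> 2 * 26 = 52 classical bits

52


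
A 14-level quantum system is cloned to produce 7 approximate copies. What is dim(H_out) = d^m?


Output space = H^(tensor 7) where dim(H) = 14
dim = 14^7
= 196 (after 2 factors)
= 2744 (after 3 factors)
= 38416 (after 4 factors)
= 537824 (after 5 factors)
= 7529536 (after 6 factors)
= 105413504 (after 7 factors)
= 105413504

105413504


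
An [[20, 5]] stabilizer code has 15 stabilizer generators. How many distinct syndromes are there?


Each stabilizer generator gives a binary (+1 or -1) measurement outcome.
With 15 independent generators:
Total syndromes = 2^15
= 32768

32768


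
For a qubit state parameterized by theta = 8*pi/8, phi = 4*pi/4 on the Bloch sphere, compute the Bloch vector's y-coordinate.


theta = 3.1416, phi = 3.1416
r_y = sin(theta)*sin(phi) = 0.0000 * 0.0000
r_y = 0.0000

0.0000


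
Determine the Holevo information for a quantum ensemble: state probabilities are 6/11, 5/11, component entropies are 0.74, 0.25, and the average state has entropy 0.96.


chi = S(rho) - sum_i p_i * S(rho_i)
Weighted entropy = 6/11 * 0.74 + 5/11 * 0.25
= 0.5173
chi = 0.96 - 0.5173
= 0.4427

0.4427


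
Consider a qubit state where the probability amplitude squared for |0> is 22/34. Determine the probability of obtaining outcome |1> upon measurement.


|alpha|^2 = 22/34 = 0.6471
|beta|^2 = 1 - 22/34 = 12/34 = 0.3529
P(|1>) = |beta|^2 = 0.3529

0.3529


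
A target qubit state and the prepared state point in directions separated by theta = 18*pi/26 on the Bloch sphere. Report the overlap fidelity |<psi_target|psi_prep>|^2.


For states separated by angle theta on Bloch sphere:
F = cos^2(theta/2)
theta = 18*pi/26 = 2.1749
theta/2 = 1.0875
cos(theta/2) = 0.4647
F = 0.2160

0.2160


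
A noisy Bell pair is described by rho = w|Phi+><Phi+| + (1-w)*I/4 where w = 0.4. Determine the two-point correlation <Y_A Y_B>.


|Phi+> = (|00> + |11>)/sqrt(2)
For the pure Bell state, <Y_A Y_B> = -1 (Bell-state Pauli correlator).
The maximally-mixed part I/4 has tr(I/4 * P tensor P) = 0 for any traceless Pauli P.
So <Y_A Y_B>_rho = w * (-1) + (1 - w) * 0
= 0.4 * (-1)
= -0.4000

-0.4000


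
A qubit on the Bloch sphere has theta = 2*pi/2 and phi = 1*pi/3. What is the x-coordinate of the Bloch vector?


theta = 3.1416, phi = 1.0472
r_x = sin(theta)*cos(phi) = 0.0000 * 0.5000
r_x = 0.0000

0.0000


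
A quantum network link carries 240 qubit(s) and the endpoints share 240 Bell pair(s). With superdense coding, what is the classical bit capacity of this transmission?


Superdense coding allows 2 classical bits per shared entangled pair.
240 pair(s) -> 2 * 240 = 480 classical bits

480


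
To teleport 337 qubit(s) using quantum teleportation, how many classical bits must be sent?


Quantum teleportation requires 2 classical bits per qubit teleported.
337 qubit(s) -> 2 * 337 = 674 classical bits

674


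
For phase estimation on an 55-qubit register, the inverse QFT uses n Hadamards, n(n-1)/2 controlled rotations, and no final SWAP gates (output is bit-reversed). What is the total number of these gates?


Hadamard gates: 55
Controlled rotations: n*(n-1)/2 = 55*54/2 = 1485
SWAP gates: 0 (omitted)
Total = 55 + 1485
= 1540

1540


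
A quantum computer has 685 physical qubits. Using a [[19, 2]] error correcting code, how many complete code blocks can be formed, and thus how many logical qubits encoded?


Each code block uses 19 physical qubits for 2 logical qubit(s).
Number of complete blocks = floor(685 / 19) = 36
Logical qubits = 36 * 2
= 72

72


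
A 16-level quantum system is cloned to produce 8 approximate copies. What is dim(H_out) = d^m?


Output space = H^(tensor 8) where dim(H) = 16
dim = 16^8
= 256 (after 2 factors)
= 4096 (after 3 factors)
= 65536 (after 4 factors)
= 1048576 (after 5 factors)
= 16777216 (after 6 factors)
= 268435456 (after 7 factors)
= 4294967296 (after 8 factors)
= 4294967296

4294967296


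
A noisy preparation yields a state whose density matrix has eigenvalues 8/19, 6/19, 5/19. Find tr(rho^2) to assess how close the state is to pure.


tr(rho^2) = sum of eigenvalues squared
= (8/19)^2 + (6/19)^2 + (5/19)^2
= (64 + 36 + 25) / 361
= 125/361
= 0.3463

0.3463


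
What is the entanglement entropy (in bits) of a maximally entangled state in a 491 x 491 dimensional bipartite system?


For a maximally entangled state in d x d:
S = log2(d) = log2(491)
= 8.9396

8.9396


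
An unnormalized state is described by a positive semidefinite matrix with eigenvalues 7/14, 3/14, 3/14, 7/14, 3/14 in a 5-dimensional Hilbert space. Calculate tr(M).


tr(M) = sum of eigenvalues
= 7/14 + 3/14 + 3/14 + 7/14 + 3/14
= 23/14
= 1.6429

1.6429


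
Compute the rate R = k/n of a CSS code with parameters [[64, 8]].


Code rate R = k/n
= 8/64
= 0.1250

0.1250


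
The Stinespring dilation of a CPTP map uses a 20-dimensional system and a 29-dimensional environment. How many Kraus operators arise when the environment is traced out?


Tracing out the environment in an orthonormal basis {|i>_E} gives Kraus operators K_i = <i|_E U |0>_E.
Number of Kraus operators = dim(H_env) = d_env
= 29

29


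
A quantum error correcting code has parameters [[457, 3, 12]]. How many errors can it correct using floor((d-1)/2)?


Code parameters: [[457, 3, 12]], distance d = 12.
Number of correctable errors = floor((d-1)/2)
= floor((12 - 1)/2)
= floor(11/2)
= 5

5


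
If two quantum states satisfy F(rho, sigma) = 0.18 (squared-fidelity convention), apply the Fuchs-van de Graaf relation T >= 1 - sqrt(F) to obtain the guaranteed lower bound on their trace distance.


Fuchs-van de Graaf (squared-fidelity convention): 1 - sqrt(F) <= T <= sqrt(1 - F).
Lower bound: T >= 1 - sqrt(F)
sqrt(F) = sqrt(0.18) = 0.4243
T >= 1 - 0.4243
T >= 0.5757

0.5757


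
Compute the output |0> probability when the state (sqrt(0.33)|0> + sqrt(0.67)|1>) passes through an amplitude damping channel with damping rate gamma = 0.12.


For amplitude damping with parameter gamma on state sqrt(a)|0> + sqrt(b)|1>:
alpha^2 = 0.33, beta^2 = 0.67
P(|0>) = alpha^2 + gamma * beta^2
= 0.33 + 0.12 * 0.67
= 0.33 + 0.0804
= 0.4104

0.4104


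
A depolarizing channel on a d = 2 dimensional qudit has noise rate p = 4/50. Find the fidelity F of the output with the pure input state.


F = (1-p) + p/d
= (1 - 0.0800) + 0.0800/2
= 0.9200 + 0.0400
= 0.9600

0.9600


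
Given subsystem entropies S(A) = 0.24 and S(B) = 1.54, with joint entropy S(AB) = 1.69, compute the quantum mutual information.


I(A:B) = S(A) + S(B) - S(AB)
= 0.24 + 1.54 - 1.69
= 0.0900

0.0900


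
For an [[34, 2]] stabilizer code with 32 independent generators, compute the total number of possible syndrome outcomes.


Each stabilizer generator gives a binary (+1 or -1) measurement outcome.
With 32 independent generators:
Total syndromes = 2^32
= 4294967296

4294967296


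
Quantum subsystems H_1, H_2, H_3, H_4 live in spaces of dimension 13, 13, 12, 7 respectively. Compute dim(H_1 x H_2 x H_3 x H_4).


dim(H_1 x H_2 x H_3 x H_4) = 13 * 13 * 12 * 7
= 169 * 12 * 7
= 2028 * 7
= 14196

14196


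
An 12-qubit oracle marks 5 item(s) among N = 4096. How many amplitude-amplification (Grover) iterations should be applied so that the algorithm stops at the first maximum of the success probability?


After j Grover iterations the success probability is P(j) = sin^2((2j+1)*theta), where sin(theta) = sqrt(k/N).
N = 2^12 = 4096, k = 5
sin(theta) = sqrt(k/N) = 0.03493856215
theta = arcsin(sqrt(k/N)) = 0.03494567432 rad
P(j) reaches its first maximum when (2j+1)*theta is as close as possible to pi/2, i.e. j = round(pi/(4*theta) - 1/2).
pi/(4*theta) - 1/2 = 21.9748
(For comparison, the common estimate pi/4 * sqrt(N/k) = 22.4794; the exact maximiser is used here.)
Optimal iterations = 22

22


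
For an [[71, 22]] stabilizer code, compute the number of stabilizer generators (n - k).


For an [[n,k]] stabilizer code:
Number of stabilizer generators = n - k
= 71 - 22
= 49

49


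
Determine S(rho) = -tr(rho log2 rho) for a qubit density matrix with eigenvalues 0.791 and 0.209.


S = -p*log2(p) - (1-p)*log2(1-p)
p = 0.7910, 1-p = 0.2090
= -0.7910 * log2(0.7910) - 0.2090 * log2(0.2090)
= -(-0.2676) - (-0.4720)
= 0.7396

0.7396


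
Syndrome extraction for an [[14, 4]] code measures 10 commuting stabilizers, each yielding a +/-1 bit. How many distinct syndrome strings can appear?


Each stabilizer generator gives a binary (+1 or -1) measurement outcome.
With 10 independent generators:
Total syndromes = 2^10
= 1024

1024


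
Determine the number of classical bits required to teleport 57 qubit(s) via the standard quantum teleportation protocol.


Quantum teleportation requires 2 classical bits per qubit teleported.
57 qubit(s) -> 2 * 57 = 114 classical bits

114


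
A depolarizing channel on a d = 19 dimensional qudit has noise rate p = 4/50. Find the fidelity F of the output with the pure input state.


F = (1-p) + p/d
= (1 - 0.0800) + 0.0800/19
= 0.9200 + 0.0042
= 0.9242

0.9242


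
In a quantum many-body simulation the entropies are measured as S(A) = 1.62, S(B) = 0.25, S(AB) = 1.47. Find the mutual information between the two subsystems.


I(A:B) = S(A) + S(B) - S(AB)
= 1.62 + 0.25 - 1.47
= 0.4000

0.4000


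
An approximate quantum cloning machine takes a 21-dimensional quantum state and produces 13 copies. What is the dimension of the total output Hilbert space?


Output space = H^(tensor 13) where dim(H) = 21
dim = 21^13
= 441 (after 2 factors)
= 9261 (after 3 factors)
= 194481 (after 4 factors)
= 4084101 (after 5 factors)
= 85766121 (after 6 factors)
= 1801088541 (after 7 factors)
= 37822859361 (after 8 factors)
= 794280046581 (after 9 factors)
= 16679880978201 (after 10 factors)
= 350277500542221 (after 11 factors)
= 7355827511386641 (after 12 factors)
= 154472377739119461 (after 13 factors)
= 154472377739119461

154472377739119461


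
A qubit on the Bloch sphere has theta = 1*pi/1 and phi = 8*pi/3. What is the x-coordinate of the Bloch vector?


theta = 3.1416, phi = 8.3776
r_x = sin(theta)*cos(phi) = 0.0000 * -0.5000
r_x = 0.0000

0.0000


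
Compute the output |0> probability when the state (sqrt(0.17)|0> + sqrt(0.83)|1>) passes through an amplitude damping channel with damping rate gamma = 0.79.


For amplitude damping with parameter gamma on state sqrt(a)|0> + sqrt(b)|1>:
alpha^2 = 0.17, beta^2 = 0.83
P(|0>) = alpha^2 + gamma * beta^2
= 0.17 + 0.79 * 0.83
= 0.17 + 0.6557
= 0.8257

0.8257


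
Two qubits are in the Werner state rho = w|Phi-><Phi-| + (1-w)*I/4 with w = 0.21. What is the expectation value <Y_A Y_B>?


|Phi-> = (|00> - |11>)/sqrt(2)
For the pure Bell state, <Y_A Y_B> = +1 (Bell-state Pauli correlator).
The maximally-mixed part I/4 has tr(I/4 * P tensor P) = 0 for any traceless Pauli P.
So <Y_A Y_B>_rho = w * (+1) + (1 - w) * 0
= 0.21 * (+1)
= 0.2100

0.2100


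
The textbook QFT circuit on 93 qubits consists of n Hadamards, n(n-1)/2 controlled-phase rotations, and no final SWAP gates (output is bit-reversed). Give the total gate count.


Hadamard gates: 93
Controlled rotations: n*(n-1)/2 = 93*92/2 = 4278
SWAP gates: 0 (omitted)
Total = 93 + 4278
= 4371

4371


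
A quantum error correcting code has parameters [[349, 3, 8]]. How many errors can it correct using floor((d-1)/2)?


Code parameters: [[349, 3, 8]], distance d = 8.
Number of correctable errors = floor((d-1)/2)
= floor((8 - 1)/2)
= floor(7/2)
= 3

3


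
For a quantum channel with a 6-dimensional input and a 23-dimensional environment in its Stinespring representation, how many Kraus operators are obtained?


Tracing out the environment in an orthonormal basis {|i>_E} gives Kraus operators K_i = <i|_E U |0>_E.
Number of Kraus operators = dim(H_env) = d_env
= 23

23


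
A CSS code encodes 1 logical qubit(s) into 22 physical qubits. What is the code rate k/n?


Code rate R = k/n
= 1/22
= 0.0455

0.0455


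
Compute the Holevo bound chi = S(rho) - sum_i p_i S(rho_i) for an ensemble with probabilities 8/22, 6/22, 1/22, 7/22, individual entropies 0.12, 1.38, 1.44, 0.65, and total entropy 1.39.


chi = S(rho) - sum_i p_i * S(rho_i)
Weighted entropy = 8/22 * 0.12 + 6/22 * 1.38 + 1/22 * 1.44 + 7/22 * 0.65
= 0.6923
chi = 1.39 - 0.6923
= 0.6977

0.6977


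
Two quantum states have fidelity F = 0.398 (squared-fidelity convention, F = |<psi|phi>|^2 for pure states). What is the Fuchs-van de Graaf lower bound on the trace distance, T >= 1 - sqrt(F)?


Fuchs-van de Graaf (squared-fidelity convention): 1 - sqrt(F) <= T <= sqrt(1 - F).
Lower bound: T >= 1 - sqrt(F)
sqrt(F) = sqrt(0.398) = 0.6309
T >= 1 - 0.6309
T >= 0.3691

0.3691


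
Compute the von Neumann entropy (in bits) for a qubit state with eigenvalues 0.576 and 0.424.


S = -p*log2(p) - (1-p)*log2(1-p)
p = 0.5760, 1-p = 0.4240
= -0.5760 * log2(0.5760) - 0.4240 * log2(0.4240)
= -(-0.4584) - (-0.5249)
= 0.9833

0.9833


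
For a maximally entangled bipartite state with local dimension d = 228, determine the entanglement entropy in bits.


For a maximally entangled state in d x d:
S = log2(d) = log2(228)
= 7.8329

7.8329


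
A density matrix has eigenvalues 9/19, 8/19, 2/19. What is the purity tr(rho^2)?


tr(rho^2) = sum of eigenvalues squared
= (9/19)^2 + (8/19)^2 + (2/19)^2
= (81 + 64 + 4) / 361
= 149/361
= 0.4127

0.4127


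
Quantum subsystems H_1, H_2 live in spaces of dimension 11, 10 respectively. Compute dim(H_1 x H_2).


dim(H_1 x H_2) = 11 * 10
= 110

110


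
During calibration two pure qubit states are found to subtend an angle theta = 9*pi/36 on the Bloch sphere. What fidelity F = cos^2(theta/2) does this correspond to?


For states separated by angle theta on Bloch sphere:
F = cos^2(theta/2)
theta = 9*pi/36 = 0.7854
theta/2 = 0.3927
cos(theta/2) = 0.9239
F = 0.8536

0.8536


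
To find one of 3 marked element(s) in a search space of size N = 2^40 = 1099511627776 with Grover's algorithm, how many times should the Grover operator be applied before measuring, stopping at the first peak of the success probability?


After j Grover iterations the success probability is P(j) = sin^2((2j+1)*theta), where sin(theta) = sqrt(k/N).
N = 2^40 = 1099511627776, k = 3
sin(theta) = sqrt(k/N) = 1.65181237e-06
theta = arcsin(sqrt(k/N)) = 1.65181237e-06 rad
P(j) reaches its first maximum when (2j+1)*theta is as close as possible to pi/2, i.e. j = round(pi/(4*theta) - 1/2).
pi/(4*theta) - 1/2 = 475476.1205
(For comparison, the common estimate pi/4 * sqrt(N/k) = 475476.6205; the exact maximiser is used here.)
Optimal iterations = 475476

475476


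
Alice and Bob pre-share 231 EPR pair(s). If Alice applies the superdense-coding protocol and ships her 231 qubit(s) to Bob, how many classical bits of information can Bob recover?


Superdense coding allows 2 classical bits per shared entangled pair.
231 pair(s) -> 2 * 231 = 462 classical bits

462


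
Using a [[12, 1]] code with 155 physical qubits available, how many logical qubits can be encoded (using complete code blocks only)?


Each code block uses 12 physical qubits for 1 logical qubit(s).
Number of complete blocks = floor(155 / 12) = 12
Logical qubits = 12 * 1
= 12

12


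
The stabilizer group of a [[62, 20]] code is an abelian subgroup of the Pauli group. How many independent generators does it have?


For an [[n,k]] stabilizer code:
Number of stabilizer generators = n - k
= 62 - 20
= 42

42


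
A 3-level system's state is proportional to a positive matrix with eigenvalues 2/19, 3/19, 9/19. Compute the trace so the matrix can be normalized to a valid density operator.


tr(M) = sum of eigenvalues
= 2/19 + 3/19 + 9/19
= 14/19
= 0.7368

0.7368


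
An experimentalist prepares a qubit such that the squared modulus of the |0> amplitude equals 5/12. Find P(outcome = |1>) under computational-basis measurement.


|alpha|^2 = 5/12 = 0.4167
|beta|^2 = 1 - 5/12 = 7/12 = 0.5833
P(|1>) = |beta|^2 = 0.5833

0.5833


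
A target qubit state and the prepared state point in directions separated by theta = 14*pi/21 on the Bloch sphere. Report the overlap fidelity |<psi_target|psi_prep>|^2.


For states separated by angle theta on Bloch sphere:
F = cos^2(theta/2)
theta = 14*pi/21 = 2.0944
theta/2 = 1.0472
cos(theta/2) = 0.5000
F = 0.2500

0.2500
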